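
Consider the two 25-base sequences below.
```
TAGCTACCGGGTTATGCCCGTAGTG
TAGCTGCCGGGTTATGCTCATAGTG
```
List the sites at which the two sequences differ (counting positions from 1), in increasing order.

6, 18, 20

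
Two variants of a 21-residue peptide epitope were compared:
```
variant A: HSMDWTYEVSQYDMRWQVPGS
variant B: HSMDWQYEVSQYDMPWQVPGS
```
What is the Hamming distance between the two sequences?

Mismatches (1-based): position 6: T→Q; position 15: R→P.

2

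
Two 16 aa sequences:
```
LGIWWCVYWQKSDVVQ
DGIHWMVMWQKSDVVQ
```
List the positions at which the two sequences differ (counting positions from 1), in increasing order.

1, 4, 6, 8

Differences at position 1 (L→D), position 4 (W→H), position 6 (C→M), position 8 (Y→M).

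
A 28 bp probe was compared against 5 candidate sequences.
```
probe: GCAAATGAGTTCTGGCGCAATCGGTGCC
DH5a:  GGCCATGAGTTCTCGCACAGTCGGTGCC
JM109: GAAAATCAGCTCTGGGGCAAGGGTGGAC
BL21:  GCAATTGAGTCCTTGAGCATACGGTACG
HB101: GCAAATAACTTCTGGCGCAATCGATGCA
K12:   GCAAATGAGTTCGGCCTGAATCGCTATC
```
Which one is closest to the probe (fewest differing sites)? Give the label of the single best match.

DH5a differs at 6 sites; JM109 differs at 9 sites; BL21 differs at 8 sites; HB101 differs at 4 sites; K12 differs at 7 sites. The closest is HB101.

HB101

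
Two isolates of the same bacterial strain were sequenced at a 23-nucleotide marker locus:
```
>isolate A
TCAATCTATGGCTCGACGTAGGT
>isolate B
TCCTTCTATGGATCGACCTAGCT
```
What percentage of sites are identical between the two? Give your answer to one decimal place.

Mismatches at positions 3, 4, 12, 18, 22 (1-based): 5 of 23.
Identical positions: 18/23 = 78.26% → 78.3%.

78.3%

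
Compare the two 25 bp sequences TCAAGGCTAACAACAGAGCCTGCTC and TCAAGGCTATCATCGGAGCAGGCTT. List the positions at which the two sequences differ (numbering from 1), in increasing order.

Differences at position 10 (A→T), position 13 (A→T), position 15 (A→G), position 20 (C→A), position 21 (T→G), position 25 (C→T).

10, 13, 15, 20, 21, 25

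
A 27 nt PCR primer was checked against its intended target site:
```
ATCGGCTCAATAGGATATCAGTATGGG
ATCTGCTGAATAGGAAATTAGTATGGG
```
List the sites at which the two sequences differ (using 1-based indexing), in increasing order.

4, 8, 16, 19

Scanning 1-based: 4: G/T; 8: C/G; 16: T/A; 19: C/T.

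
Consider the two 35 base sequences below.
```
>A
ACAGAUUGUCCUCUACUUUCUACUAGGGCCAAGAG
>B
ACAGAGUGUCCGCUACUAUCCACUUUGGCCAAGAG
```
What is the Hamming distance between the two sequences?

Mismatches (1-based): site 6: U→G; site 12: U→G; site 18: U→A; site 21: U→C; site 25: A→U; site 26: G→U.

6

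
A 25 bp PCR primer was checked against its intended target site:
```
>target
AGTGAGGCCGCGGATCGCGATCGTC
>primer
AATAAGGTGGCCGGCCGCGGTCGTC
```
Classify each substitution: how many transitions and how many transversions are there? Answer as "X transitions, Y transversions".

6 transitions, 2 transversions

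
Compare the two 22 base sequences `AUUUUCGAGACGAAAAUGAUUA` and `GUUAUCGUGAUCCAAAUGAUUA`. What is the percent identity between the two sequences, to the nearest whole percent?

Mismatches at positions 1, 4, 8, 11, 12, 13 (1-based): 6 of 22.
Identical positions: 16/22 = 72.73% → 73%.

73%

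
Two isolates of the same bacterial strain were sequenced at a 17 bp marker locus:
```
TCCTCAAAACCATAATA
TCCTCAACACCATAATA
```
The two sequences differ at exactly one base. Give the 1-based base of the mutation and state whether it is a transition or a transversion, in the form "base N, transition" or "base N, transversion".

base 8, transversion

The sequences differ only at base 8: A→C (purine→pyrimidine), a transversion.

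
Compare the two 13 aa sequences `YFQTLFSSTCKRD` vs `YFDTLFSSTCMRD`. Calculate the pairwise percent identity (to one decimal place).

84.6%

Mismatches at positions 3, 11 (1-based): 2 of 13.
Identical positions: 11/13 = 84.62% → 84.6%.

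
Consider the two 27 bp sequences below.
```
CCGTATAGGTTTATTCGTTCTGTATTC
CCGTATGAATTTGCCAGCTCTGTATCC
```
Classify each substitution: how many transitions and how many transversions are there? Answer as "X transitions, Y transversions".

8 transitions, 1 transversion

Mismatches (1-based):
position 7: A→G (purine→purine, transition)
position 8: G→A (purine→purine, transition)
position 9: G→A (purine→purine, transition)
position 13: A→G (purine→purine, transition)
position 14: T→C (pyrimidine→pyrimidine, transition)
position 15: T→C (pyrimidine→pyrimidine, transition)
position 16: C→A (pyrimidine→purine, transversion)
position 18: T→C (pyrimidine→pyrimidine, transition)
position 26: T→C (pyrimidine→pyrimidine, transition)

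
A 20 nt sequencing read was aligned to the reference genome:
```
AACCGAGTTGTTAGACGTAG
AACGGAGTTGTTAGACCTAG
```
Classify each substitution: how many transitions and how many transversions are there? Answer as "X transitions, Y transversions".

Transitions (purine↔purine or pyrimidine↔pyrimidine): none.
Transversions (purine↔pyrimidine): 4 C→G, 17 G→C.

0 transitions, 2 transversions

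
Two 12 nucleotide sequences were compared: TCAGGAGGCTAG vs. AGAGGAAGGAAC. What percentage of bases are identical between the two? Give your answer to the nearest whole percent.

6 positions differ (1, 2, 7, 9, 10, 12), so 6 of 12 match: 6/12 = 50%.

50%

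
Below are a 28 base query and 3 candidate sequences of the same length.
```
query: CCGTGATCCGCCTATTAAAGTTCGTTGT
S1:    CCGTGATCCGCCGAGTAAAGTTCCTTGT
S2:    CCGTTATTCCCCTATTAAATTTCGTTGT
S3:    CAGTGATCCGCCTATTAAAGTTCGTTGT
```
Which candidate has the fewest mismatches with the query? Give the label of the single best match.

S3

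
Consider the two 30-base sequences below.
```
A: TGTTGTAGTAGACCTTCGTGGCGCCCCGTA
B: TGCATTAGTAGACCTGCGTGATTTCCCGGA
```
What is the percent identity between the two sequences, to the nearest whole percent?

70%

Mismatches at positions 3, 4, 5, 16, 21, 22, 23, 24, 29 (1-based): 9 of 30.
Identical positions: 21/30 = 70% → 70%.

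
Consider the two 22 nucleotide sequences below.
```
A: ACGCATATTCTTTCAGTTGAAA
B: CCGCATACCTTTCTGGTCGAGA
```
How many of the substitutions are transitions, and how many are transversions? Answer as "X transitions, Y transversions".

Mismatches (1-based):
site 1: A→C (purine→pyrimidine, transversion)
site 8: T→C (pyrimidine→pyrimidine, transition)
site 9: T→C (pyrimidine→pyrimidine, transition)
site 10: C→T (pyrimidine→pyrimidine, transition)
site 13: T→C (pyrimidine→pyrimidine, transition)
site 14: C→T (pyrimidine→pyrimidine, transition)
site 15: A→G (purine→purine, transition)
site 18: T→C (pyrimidine→pyrimidine, transition)
site 21: A→G (purine→purine, transition)

8 transitions, 1 transversion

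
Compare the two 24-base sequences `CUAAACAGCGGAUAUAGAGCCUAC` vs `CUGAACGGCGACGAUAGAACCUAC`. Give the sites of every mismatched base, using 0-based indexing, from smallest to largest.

Scanning 0-based: 2: A/G; 6: A/G; 10: G/A; 11: A/C; 12: U/G; 18: G/A.

2, 6, 10, 11, 12, 18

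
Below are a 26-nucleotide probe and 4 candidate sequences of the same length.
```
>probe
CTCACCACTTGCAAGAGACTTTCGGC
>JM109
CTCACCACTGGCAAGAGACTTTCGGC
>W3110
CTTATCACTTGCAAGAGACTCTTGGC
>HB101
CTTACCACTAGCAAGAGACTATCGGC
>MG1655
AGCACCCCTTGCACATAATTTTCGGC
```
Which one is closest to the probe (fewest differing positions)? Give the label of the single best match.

JM109

Hamming distances to probe — JM109: 1; W3110: 4; HB101: 3; MG1655: 8.
Smallest is JM109 with 1 mismatch.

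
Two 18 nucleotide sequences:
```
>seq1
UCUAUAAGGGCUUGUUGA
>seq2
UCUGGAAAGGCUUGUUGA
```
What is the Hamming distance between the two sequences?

Mismatches (1-based): base 4: A→G; base 5: U→G; base 8: G→A.

3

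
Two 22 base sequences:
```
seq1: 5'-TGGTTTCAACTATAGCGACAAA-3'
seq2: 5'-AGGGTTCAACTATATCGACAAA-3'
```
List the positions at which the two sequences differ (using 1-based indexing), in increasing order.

Differences at position 1 (T→A), position 4 (T→G), position 15 (G→T).

1, 4, 15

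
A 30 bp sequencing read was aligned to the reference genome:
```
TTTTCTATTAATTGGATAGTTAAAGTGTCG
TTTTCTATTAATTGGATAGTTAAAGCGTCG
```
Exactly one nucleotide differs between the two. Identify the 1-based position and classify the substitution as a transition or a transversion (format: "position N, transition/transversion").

Position 26 changes T→C. T is a pyrimidine and C is a pyrimidine, so this is a transition.

position 26, transition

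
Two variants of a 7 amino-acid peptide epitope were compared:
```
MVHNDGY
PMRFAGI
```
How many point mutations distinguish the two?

6

Comparing position by position, 6 positions differ: 1 (M/P), 2 (V/M), 3 (H/R), 4 (N/F), 5 (D/A), 7 (Y/I).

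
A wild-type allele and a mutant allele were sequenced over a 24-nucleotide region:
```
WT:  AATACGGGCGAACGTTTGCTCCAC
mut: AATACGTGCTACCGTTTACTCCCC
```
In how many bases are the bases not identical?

5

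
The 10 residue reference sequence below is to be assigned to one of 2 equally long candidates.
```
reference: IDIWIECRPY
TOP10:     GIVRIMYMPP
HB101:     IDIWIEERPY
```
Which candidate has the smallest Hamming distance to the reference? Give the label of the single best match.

Hamming distances to reference — TOP10: 8; HB101: 1.
Smallest is HB101 with 1 mismatch.

HB101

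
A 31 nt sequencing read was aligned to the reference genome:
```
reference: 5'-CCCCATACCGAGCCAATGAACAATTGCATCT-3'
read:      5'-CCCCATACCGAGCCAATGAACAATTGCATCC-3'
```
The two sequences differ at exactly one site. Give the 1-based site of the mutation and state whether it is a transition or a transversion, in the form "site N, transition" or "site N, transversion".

Site 31 changes T→C. T is a pyrimidine and C is a pyrimidine, so this is a transition.

site 31, transition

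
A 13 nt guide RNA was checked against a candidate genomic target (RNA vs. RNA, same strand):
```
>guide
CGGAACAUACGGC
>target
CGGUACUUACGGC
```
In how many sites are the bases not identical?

Comparing position by position, 2 sites differ: 4 (A/U), 7 (A/U).

2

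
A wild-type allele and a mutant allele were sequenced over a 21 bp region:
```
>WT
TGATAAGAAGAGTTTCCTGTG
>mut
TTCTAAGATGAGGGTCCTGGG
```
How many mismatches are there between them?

Mismatches (1-based): position 2: G→T; position 3: A→C; position 9: A→T; position 13: T→G; position 14: T→G; position 20: T→G.

6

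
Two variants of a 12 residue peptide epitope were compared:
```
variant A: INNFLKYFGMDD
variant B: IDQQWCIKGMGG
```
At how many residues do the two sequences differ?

9

Comparing position by position, 9 residues differ: 2 (N/D), 3 (N/Q), 4 (F/Q), 5 (L/W), 6 (K/C), 7 (Y/I), 8 (F/K), 11 (D/G), 12 (D/G).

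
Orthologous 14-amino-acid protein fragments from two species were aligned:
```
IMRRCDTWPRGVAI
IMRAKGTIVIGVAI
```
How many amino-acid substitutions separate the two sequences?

Mismatches (1-based): residue 4: R→A; residue 5: C→K; residue 6: D→G; residue 8: W→I; residue 9: P→V; residue 10: R→I.

6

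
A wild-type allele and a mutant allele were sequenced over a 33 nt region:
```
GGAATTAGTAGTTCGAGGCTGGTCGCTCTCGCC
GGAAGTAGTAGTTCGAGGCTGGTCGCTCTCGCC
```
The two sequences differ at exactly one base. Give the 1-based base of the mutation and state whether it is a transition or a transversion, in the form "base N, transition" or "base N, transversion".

Base 5 changes T→G. T is a pyrimidine and G is a purine, so this is a transversion.

base 5, transversion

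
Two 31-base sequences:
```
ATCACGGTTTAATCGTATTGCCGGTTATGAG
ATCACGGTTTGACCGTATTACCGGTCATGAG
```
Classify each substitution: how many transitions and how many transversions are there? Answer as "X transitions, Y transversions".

4 transitions, 0 transversions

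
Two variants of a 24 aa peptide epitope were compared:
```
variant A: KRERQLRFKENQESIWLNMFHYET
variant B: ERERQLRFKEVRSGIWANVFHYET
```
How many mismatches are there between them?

7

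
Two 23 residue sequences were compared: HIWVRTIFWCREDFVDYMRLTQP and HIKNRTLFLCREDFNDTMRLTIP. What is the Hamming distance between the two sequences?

7

The sequences differ at positions 3, 4, 7, 9, 15, 17, 22 (1-based) — 7 in total.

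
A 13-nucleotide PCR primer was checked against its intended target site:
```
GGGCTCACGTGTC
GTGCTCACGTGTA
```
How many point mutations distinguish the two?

Mismatches (1-based): position 2: G→T; position 13: C→A.

2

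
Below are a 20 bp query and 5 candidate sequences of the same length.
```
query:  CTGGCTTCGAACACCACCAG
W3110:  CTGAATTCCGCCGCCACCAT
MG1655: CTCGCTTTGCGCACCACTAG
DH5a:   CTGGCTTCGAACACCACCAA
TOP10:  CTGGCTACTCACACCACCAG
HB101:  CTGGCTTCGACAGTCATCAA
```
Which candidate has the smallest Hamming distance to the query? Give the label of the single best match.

Hamming distances to query — W3110: 7; MG1655: 5; DH5a: 1; TOP10: 3; HB101: 6.
Smallest is DH5a with 1 mismatch.

DH5a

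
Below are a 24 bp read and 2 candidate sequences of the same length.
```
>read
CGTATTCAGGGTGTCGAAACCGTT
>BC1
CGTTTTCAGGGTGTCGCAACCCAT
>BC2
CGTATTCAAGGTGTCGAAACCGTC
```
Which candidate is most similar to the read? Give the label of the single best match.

BC2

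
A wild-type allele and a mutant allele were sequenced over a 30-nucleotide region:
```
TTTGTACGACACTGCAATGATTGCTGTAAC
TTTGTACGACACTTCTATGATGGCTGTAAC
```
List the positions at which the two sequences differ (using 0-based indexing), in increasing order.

13, 15, 21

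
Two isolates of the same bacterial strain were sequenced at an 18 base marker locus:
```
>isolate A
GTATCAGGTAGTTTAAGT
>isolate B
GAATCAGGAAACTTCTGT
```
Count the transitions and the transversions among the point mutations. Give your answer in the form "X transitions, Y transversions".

2 transitions, 4 transversions

Mismatches (1-based):
position 2: T→A (pyrimidine→purine, transversion)
position 9: T→A (pyrimidine→purine, transversion)
position 11: G→A (purine→purine, transition)
position 12: T→C (pyrimidine→pyrimidine, transition)
position 15: A→C (purine→pyrimidine, transversion)
position 16: A→T (purine→pyrimidine, transversion)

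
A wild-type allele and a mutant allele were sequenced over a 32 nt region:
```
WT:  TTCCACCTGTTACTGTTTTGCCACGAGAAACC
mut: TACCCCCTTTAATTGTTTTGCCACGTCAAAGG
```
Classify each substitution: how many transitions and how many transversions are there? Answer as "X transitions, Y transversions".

Mismatches (1-based):
site 2: T→A (pyrimidine→purine, transversion)
site 5: A→C (purine→pyrimidine, transversion)
site 9: G→T (purine→pyrimidine, transversion)
site 11: T→A (pyrimidine→purine, transversion)
site 13: C→T (pyrimidine→pyrimidine, transition)
site 26: A→T (purine→pyrimidine, transversion)
site 27: G→C (purine→pyrimidine, transversion)
site 31: C→G (pyrimidine→purine, transversion)
site 32: C→G (pyrimidine→purine, transversion)

1 transition, 8 transversions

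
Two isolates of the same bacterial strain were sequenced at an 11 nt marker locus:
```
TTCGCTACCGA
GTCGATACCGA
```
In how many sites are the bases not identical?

2

Mismatches (1-based): site 1: T→G; site 5: C→A.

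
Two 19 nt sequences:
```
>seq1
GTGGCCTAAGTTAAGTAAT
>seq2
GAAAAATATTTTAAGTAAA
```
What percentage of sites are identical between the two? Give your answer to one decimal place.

57.9%

Mismatches at positions 2, 3, 4, 5, 6, 9, 10, 19 (1-based): 8 of 19.
Identical positions: 11/19 = 57.89% → 57.9%.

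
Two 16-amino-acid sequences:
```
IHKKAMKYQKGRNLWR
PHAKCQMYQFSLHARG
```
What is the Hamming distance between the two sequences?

12

Comparing position by position, 12 residues differ: 1 (I/P), 3 (K/A), 5 (A/C), 6 (M/Q), 7 (K/M), 10 (K/F), 11 (G/S), 12 (R/L), 13 (N/H), 14 (L/A), 15 (W/R), 16 (R/G).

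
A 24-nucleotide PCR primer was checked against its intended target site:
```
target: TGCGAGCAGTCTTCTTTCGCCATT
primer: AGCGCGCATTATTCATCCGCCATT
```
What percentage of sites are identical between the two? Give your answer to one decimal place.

75.0%

Mismatches at positions 1, 5, 9, 11, 15, 17 (1-based): 6 of 24.
Identical positions: 18/24 = 75% → 75.0%.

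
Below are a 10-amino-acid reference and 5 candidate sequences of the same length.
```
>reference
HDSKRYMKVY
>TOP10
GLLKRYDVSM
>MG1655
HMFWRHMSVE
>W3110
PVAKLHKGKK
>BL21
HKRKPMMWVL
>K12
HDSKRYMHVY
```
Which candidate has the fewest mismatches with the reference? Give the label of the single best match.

K12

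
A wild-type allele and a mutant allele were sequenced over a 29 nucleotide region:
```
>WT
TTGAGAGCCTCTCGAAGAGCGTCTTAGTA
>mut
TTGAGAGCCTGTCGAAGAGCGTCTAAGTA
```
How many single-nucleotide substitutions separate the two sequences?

The sequences differ at positions 11, 25 (1-based) — 2 in total.

2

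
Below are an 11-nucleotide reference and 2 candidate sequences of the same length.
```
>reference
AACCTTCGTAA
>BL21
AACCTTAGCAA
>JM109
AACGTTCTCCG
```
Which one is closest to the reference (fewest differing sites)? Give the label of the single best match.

BL21

BL21 differs at 2 sites; JM109 differs at 5 sites. The closest is BL21.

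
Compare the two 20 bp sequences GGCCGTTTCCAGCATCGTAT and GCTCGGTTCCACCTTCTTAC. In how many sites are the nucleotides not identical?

7

The sequences differ at sites 2, 3, 6, 12, 14, 17, 20 (1-based) — 7 in total.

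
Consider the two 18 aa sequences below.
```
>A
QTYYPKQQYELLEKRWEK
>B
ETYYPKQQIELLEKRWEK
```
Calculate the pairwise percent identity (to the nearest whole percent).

89%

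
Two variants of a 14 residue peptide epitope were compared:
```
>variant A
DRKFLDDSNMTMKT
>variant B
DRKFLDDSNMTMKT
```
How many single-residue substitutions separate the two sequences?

The two sequences are identical at every position.

0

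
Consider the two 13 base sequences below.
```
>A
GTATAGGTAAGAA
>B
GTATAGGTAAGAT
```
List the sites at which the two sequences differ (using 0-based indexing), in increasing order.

12

Scanning 0-based: 12: A/T.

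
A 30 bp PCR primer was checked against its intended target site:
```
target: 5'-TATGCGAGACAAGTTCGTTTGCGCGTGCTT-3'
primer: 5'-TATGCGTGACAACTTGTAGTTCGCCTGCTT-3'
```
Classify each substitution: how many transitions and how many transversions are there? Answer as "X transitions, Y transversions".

0 transitions, 8 transversions

Transitions (purine↔purine or pyrimidine↔pyrimidine): none.
Transversions (purine↔pyrimidine): 7 A→T, 13 G→C, 16 C→G, 17 G→T, 18 T→A, 19 T→G, 21 G→T, 25 G→C.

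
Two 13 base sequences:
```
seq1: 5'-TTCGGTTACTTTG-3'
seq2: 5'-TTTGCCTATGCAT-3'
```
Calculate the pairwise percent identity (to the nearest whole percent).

Mismatches at positions 3, 5, 6, 9, 10, 11, 12, 13 (1-based): 8 of 13.
Identical positions: 5/13 = 38.46% → 38%.

38%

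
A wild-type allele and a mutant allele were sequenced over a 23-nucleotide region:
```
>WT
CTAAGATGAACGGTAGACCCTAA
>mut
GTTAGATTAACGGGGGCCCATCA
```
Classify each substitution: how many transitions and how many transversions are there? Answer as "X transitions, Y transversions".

Transitions (purine↔purine or pyrimidine↔pyrimidine): 15 A→G.
Transversions (purine↔pyrimidine): 1 C→G, 3 A→T, 8 G→T, 14 T→G, 17 A→C, 20 C→A, 22 A→C.

1 transition, 7 transversions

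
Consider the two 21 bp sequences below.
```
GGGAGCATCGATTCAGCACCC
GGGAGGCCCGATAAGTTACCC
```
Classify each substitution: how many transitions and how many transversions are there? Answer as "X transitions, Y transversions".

Transitions (purine↔purine or pyrimidine↔pyrimidine): 8 T→C, 15 A→G, 17 C→T.
Transversions (purine↔pyrimidine): 6 C→G, 7 A→C, 13 T→A, 14 C→A, 16 G→T.

3 transitions, 5 transversions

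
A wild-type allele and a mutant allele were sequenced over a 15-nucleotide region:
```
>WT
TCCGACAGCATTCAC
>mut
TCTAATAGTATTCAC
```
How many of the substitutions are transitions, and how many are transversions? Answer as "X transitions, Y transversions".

4 transitions, 0 transversions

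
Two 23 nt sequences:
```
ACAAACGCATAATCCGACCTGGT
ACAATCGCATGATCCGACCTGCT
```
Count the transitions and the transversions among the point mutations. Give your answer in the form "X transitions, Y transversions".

1 transition, 2 transversions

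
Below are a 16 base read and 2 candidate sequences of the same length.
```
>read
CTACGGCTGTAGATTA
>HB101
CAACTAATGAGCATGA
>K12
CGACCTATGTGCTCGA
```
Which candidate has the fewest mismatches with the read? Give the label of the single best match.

HB101 differs at 8 positions; K12 differs at 9 positions. The closest is HB101.

HB101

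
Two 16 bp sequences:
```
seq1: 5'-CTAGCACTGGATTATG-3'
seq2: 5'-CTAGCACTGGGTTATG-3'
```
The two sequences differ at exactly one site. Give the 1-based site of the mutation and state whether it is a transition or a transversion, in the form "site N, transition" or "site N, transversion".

Site 11 changes A→G. A is a purine and G is a purine, so this is a transition.

site 11, transition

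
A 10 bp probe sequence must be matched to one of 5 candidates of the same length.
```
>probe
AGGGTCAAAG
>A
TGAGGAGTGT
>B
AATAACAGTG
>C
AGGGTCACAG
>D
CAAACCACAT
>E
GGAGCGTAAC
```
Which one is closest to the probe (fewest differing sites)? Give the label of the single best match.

Hamming distances to probe — A: 8; B: 6; C: 1; D: 7; E: 6.
Smallest is C with 1 mismatch.

C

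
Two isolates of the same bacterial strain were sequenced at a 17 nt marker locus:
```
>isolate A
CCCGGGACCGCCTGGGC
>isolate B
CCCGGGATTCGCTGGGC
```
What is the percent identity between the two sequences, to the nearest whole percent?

76%

4 positions differ (8, 9, 10, 11), so 13 of 17 match: 13/17 = 76.47%.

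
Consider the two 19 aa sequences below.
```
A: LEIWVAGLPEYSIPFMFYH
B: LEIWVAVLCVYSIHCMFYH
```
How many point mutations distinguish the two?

The sequences differ at positions 7, 9, 10, 14, 15 (1-based) — 5 in total.

5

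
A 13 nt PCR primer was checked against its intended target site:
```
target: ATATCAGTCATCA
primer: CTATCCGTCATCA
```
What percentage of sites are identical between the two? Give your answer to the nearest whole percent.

85%

2 positions differ (1, 6), so 11 of 13 match: 11/13 = 84.62%.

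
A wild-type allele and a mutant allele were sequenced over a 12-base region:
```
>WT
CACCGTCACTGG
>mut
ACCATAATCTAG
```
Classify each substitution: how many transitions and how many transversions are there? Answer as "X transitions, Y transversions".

1 transition, 7 transversions

Transitions (purine↔purine or pyrimidine↔pyrimidine): 11 G→A.
Transversions (purine↔pyrimidine): 1 C→A, 2 A→C, 4 C→A, 5 G→T, 6 T→A, 7 C→A, 8 A→T.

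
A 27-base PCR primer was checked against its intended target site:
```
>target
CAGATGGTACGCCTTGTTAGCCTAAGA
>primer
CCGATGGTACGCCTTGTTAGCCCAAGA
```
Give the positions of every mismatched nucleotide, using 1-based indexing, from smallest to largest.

Scanning 1-based: 2: A/C; 23: T/C.

2, 23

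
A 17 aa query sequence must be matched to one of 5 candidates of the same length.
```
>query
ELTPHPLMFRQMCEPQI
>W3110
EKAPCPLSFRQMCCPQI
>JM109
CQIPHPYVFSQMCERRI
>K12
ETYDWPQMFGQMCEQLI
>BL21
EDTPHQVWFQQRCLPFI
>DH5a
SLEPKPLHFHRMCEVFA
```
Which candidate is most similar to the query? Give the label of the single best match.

W3110

Hamming distances to query — W3110: 5; JM109: 8; K12: 8; BL21: 8; DH5a: 9.
Smallest is W3110 with 5 mismatches.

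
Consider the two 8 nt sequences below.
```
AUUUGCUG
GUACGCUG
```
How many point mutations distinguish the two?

Comparing position by position, 3 sites differ: 1 (A/G), 3 (U/A), 4 (U/C).

3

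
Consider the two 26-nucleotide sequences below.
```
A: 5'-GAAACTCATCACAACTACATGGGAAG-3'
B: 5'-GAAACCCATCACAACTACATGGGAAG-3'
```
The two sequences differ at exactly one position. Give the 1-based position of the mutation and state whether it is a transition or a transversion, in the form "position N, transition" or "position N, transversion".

The sequences differ only at position 6: T→C (pyrimidine→pyrimidine), a transition.

position 6, transition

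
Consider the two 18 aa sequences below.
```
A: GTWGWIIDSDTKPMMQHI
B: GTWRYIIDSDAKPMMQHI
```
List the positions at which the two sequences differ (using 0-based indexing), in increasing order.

3, 4, 10

Scanning 0-based: 3: G/R; 4: W/Y; 10: T/A.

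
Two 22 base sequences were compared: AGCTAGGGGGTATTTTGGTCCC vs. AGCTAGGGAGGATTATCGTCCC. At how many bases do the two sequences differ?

4

Comparing position by position, 4 bases differ: 9 (G/A), 11 (T/G), 15 (T/A), 17 (G/C).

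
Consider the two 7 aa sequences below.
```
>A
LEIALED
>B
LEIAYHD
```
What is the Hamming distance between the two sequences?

2

Comparing position by position, 2 positions differ: 5 (L/Y), 6 (E/H).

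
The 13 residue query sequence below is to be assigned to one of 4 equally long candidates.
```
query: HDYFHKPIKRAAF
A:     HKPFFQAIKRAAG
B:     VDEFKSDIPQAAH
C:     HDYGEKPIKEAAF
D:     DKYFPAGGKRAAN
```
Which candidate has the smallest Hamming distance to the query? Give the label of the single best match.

Hamming distances to query — A: 6; B: 8; C: 3; D: 7.
Smallest is C with 3 mismatches.

C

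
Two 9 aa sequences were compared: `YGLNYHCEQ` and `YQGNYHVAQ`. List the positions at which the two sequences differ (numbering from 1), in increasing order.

Scanning 1-based: 2: G/Q; 3: L/G; 7: C/V; 8: E/A.

2, 3, 7, 8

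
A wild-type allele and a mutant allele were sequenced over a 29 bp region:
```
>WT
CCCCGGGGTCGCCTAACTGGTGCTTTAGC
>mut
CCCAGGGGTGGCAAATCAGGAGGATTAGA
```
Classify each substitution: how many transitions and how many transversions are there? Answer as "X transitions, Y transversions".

0 transitions, 10 transversions

Mismatches (1-based):
site 4: C→A (pyrimidine→purine, transversion)
site 10: C→G (pyrimidine→purine, transversion)
site 13: C→A (pyrimidine→purine, transversion)
site 14: T→A (pyrimidine→purine, transversion)
site 16: A→T (purine→pyrimidine, transversion)
site 18: T→A (pyrimidine→purine, transversion)
site 21: T→A (pyrimidine→purine, transversion)
site 23: C→G (pyrimidine→purine, transversion)
site 24: T→A (pyrimidine→purine, transversion)
site 29: C→A (pyrimidine→purine, transversion)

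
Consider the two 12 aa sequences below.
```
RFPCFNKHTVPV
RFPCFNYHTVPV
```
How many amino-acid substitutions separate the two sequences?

1

The sequences differ at residues 7 (1-based) — 1 in total.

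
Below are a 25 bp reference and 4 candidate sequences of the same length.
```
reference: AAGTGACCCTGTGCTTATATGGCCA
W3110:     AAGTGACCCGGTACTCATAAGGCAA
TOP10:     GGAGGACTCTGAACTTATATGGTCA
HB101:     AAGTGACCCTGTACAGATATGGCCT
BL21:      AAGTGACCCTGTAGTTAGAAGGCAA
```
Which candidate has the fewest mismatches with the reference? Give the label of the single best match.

HB101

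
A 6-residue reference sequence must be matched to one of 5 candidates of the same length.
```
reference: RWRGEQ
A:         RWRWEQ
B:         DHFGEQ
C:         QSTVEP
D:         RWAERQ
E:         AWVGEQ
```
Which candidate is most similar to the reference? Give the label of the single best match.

A

A differs at 1 position; B differs at 3 positions; C differs at 5 positions; D differs at 3 positions; E differs at 2 positions. The closest is A.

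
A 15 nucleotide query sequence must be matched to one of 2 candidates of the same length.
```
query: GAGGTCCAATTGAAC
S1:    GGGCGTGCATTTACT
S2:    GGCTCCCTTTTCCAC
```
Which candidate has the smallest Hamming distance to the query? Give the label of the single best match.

S2

Hamming distances to query — S1: 9; S2: 8.
Smallest is S2 with 8 mismatches.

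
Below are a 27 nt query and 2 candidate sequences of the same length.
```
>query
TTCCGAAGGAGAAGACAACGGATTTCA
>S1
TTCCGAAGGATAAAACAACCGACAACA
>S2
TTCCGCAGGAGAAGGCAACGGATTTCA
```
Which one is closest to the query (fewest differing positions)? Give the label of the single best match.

S2

Hamming distances to query — S1: 6; S2: 2.
Smallest is S2 with 2 mismatches.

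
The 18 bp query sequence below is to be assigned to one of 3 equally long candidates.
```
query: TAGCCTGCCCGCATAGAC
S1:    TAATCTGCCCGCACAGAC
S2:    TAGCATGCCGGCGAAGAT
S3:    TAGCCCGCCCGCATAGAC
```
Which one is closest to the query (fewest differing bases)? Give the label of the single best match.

Hamming distances to query — S1: 3; S2: 5; S3: 1.
Smallest is S3 with 1 mismatch.

S3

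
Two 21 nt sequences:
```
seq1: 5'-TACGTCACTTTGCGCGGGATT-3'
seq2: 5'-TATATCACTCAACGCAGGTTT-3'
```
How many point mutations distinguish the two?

7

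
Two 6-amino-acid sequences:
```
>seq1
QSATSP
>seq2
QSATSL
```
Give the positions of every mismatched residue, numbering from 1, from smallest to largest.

6

Scanning 1-based: 6: P/L.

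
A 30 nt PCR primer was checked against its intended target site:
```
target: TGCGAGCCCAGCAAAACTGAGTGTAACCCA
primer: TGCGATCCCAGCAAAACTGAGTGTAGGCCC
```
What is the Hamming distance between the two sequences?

4

Mismatches (1-based): base 6: G→T; base 26: A→G; base 27: C→G; base 30: A→C.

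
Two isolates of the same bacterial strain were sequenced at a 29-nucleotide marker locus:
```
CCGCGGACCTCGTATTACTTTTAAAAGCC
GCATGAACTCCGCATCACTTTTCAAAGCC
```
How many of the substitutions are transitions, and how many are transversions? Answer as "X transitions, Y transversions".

7 transitions, 2 transversions

Mismatches (1-based):
position 1: C→G (pyrimidine→purine, transversion)
position 3: G→A (purine→purine, transition)
position 4: C→T (pyrimidine→pyrimidine, transition)
position 6: G→A (purine→purine, transition)
position 9: C→T (pyrimidine→pyrimidine, transition)
position 10: T→C (pyrimidine→pyrimidine, transition)
position 13: T→C (pyrimidine→pyrimidine, transition)
position 16: T→C (pyrimidine→pyrimidine, transition)
position 23: A→C (purine→pyrimidine, transversion)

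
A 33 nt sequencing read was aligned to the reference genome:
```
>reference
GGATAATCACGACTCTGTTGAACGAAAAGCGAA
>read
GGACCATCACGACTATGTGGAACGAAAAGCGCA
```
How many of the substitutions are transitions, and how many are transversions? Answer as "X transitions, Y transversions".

Transitions (purine↔purine or pyrimidine↔pyrimidine): 4 T→C.
Transversions (purine↔pyrimidine): 5 A→C, 15 C→A, 19 T→G, 32 A→C.

1 transition, 4 transversions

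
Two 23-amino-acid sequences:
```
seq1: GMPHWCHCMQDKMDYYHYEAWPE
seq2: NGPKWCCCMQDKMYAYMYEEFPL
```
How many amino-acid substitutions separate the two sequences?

10

Comparing position by position, 10 positions differ: 1 (G/N), 2 (M/G), 4 (H/K), 7 (H/C), 14 (D/Y), 15 (Y/A), 17 (H/M), 20 (A/E), 21 (W/F), 23 (E/L).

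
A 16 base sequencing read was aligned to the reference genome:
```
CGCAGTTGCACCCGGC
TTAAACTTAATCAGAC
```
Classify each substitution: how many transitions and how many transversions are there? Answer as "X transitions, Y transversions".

5 transitions, 5 transversions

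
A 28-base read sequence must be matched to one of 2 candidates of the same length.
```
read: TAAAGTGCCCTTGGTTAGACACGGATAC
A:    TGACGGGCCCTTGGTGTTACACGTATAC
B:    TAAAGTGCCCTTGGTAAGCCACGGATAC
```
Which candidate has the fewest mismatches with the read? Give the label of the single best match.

B

A differs at 7 positions; B differs at 2 positions. The closest is B.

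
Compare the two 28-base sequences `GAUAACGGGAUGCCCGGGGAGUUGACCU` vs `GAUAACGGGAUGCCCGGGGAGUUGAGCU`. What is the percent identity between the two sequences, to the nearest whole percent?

Mismatch at position 26 (1-based): 1 of 28.
Identical positions: 27/28 = 96.43% → 96%.

96%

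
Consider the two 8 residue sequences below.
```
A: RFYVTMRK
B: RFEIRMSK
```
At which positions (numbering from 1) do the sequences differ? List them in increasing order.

3, 4, 5, 7

Scanning 1-based: 3: Y/E; 4: V/I; 5: T/R; 7: R/S.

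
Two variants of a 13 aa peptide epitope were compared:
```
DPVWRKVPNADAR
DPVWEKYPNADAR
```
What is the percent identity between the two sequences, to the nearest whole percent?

85%

Mismatches at positions 5, 7 (1-based): 2 of 13.
Identical positions: 11/13 = 84.62% → 85%.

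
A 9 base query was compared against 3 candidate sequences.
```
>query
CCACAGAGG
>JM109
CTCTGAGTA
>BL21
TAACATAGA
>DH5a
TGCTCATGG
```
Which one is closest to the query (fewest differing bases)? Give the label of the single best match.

BL21

Hamming distances to query — JM109: 8; BL21: 4; DH5a: 7.
Smallest is BL21 with 4 mismatches.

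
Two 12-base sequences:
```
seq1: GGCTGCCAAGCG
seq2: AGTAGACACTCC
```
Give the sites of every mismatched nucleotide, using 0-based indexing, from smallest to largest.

0, 2, 3, 5, 8, 9, 11

Differences at site 0 (G→A), site 2 (C→T), site 3 (T→A), site 5 (C→A), site 8 (A→C), site 9 (G→T), site 11 (G→C).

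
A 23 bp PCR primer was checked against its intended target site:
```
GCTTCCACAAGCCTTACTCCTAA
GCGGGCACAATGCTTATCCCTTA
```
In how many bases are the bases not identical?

8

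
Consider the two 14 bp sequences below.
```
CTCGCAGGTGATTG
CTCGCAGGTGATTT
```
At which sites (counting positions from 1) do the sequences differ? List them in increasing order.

Scanning 1-based: 14: G/T.

14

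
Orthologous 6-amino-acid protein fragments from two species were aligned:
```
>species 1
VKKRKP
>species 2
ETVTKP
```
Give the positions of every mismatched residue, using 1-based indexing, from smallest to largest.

1, 2, 3, 4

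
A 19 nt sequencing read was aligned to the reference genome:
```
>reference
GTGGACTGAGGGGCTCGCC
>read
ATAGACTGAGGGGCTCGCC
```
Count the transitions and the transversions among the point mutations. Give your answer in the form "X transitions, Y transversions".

2 transitions, 0 transversions

Mismatches (1-based):
base 1: G→A (purine→purine, transition)
base 3: G→A (purine→purine, transition)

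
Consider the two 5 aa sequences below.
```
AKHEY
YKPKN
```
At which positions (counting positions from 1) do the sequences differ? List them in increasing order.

1, 3, 4, 5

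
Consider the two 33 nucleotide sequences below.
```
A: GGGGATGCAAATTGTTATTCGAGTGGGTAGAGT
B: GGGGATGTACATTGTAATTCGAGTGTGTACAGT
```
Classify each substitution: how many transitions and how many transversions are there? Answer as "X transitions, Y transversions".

1 transition, 4 transversions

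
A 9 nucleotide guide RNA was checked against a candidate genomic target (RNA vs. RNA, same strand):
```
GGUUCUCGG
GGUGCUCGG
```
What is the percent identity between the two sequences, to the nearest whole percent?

Mismatch at position 4 (1-based): 1 of 9.
Identical positions: 8/9 = 88.89% → 89%.

89%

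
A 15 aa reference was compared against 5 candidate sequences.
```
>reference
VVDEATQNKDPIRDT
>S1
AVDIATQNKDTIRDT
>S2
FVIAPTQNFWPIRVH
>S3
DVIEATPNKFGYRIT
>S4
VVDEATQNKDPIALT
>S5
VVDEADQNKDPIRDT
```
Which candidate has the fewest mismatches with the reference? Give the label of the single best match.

S5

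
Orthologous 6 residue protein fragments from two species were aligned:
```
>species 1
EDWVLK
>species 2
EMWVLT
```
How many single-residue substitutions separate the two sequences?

2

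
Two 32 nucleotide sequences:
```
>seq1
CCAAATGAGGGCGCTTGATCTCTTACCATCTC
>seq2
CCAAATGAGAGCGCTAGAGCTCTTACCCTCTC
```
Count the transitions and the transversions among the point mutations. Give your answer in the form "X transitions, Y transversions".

1 transition, 3 transversions

Transitions (purine↔purine or pyrimidine↔pyrimidine): 10 G→A.
Transversions (purine↔pyrimidine): 16 T→A, 19 T→G, 28 A→C.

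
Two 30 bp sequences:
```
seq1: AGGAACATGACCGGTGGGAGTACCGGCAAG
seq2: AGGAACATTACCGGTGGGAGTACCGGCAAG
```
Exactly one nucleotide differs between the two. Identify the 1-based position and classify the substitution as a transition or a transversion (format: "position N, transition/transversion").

Position 9 changes G→T. G is a purine and T is a pyrimidine, so this is a transversion.

position 9, transversion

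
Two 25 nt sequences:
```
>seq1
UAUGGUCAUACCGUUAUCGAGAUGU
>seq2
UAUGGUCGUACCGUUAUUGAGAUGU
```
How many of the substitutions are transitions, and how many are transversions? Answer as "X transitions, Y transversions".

2 transitions, 0 transversions

Transitions (purine↔purine or pyrimidine↔pyrimidine): 8 A→G, 18 C→U.
Transversions (purine↔pyrimidine): none.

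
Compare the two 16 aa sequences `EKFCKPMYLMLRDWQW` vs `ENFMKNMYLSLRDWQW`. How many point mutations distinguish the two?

Comparing position by position, 4 residues differ: 2 (K/N), 4 (C/M), 6 (P/N), 10 (M/S).

4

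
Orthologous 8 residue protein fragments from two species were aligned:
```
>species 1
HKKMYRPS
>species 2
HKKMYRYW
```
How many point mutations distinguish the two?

2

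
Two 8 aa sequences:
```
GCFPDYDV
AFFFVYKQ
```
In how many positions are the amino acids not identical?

The sequences differ at positions 1, 2, 4, 5, 7, 8 (1-based) — 6 in total.

6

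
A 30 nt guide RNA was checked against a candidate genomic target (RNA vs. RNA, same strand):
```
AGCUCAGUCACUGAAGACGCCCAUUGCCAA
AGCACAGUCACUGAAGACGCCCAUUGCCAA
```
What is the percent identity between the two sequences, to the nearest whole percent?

97%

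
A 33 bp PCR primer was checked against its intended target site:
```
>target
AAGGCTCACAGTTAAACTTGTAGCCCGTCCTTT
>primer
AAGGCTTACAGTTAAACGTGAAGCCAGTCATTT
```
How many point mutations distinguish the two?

The sequences differ at positions 7, 18, 21, 26, 30 (1-based) — 5 in total.

5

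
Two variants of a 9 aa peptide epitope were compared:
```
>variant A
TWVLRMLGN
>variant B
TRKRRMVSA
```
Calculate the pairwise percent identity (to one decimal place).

6 positions differ (2, 3, 4, 7, 8, 9), so 3 of 9 match: 3/9 = 33.33%.

33.3%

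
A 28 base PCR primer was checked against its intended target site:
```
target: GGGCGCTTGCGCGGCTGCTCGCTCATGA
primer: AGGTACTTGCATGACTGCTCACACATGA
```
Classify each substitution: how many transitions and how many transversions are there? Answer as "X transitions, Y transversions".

7 transitions, 1 transversion

Mismatches (1-based):
site 1: G→A (purine→purine, transition)
site 4: C→T (pyrimidine→pyrimidine, transition)
site 5: G→A (purine→purine, transition)
site 11: G→A (purine→purine, transition)
site 12: C→T (pyrimidine→pyrimidine, transition)
site 14: G→A (purine→purine, transition)
site 21: G→A (purine→purine, transition)
site 23: T→A (pyrimidine→purine, transversion)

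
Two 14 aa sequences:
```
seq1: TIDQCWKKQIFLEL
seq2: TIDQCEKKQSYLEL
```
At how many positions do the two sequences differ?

3

The sequences differ at positions 6, 10, 11 (1-based) — 3 in total.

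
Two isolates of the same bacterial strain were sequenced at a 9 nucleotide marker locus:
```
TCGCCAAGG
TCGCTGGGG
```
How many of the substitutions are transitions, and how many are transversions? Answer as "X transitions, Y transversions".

Mismatches (1-based):
position 5: C→T (pyrimidine→pyrimidine, transition)
position 6: A→G (purine→purine, transition)
position 7: A→G (purine→purine, transition)

3 transitions, 0 transversions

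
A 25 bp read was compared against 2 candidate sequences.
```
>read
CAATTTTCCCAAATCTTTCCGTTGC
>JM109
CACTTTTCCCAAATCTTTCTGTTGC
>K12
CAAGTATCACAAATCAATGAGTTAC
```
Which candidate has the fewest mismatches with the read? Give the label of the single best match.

Hamming distances to read — JM109: 2; K12: 8.
Smallest is JM109 with 2 mismatches.

JM109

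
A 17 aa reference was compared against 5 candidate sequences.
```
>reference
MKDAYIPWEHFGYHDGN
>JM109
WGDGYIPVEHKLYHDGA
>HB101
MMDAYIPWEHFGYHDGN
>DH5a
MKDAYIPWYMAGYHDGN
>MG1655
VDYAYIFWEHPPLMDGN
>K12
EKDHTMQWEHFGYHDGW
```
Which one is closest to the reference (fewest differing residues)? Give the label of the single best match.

HB101

JM109 differs at 7 residues; HB101 differs at 1 residue; DH5a differs at 3 residues; MG1655 differs at 8 residues; K12 differs at 6 residues. The closest is HB101.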